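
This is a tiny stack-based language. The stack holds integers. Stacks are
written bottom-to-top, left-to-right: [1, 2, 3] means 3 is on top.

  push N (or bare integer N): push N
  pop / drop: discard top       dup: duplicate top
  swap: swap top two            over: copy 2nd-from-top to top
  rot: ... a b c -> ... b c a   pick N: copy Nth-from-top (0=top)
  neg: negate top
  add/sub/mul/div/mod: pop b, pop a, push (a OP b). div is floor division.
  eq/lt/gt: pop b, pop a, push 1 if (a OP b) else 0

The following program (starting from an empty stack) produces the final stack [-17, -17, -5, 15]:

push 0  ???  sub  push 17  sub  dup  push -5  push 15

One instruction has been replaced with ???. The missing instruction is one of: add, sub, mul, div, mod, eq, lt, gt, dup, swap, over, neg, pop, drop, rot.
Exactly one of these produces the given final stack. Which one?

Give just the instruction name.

Stack before ???: [0]
Stack after ???:  [0, 0]
The instruction that transforms [0] -> [0, 0] is: dup

Answer: dup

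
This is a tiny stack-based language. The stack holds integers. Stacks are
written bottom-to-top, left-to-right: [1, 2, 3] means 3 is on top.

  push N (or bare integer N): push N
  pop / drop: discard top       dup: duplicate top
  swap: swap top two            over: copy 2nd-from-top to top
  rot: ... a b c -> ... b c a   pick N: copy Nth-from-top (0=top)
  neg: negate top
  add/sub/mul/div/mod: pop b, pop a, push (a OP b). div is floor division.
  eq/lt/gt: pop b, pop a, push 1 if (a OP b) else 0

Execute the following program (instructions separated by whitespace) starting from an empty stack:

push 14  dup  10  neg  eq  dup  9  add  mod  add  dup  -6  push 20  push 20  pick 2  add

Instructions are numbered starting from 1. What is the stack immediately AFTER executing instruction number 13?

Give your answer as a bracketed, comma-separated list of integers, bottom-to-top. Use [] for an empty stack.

Answer: [14, 14, -6, 20]

Derivation:
Step 1 ('push 14'): [14]
Step 2 ('dup'): [14, 14]
Step 3 ('10'): [14, 14, 10]
Step 4 ('neg'): [14, 14, -10]
Step 5 ('eq'): [14, 0]
Step 6 ('dup'): [14, 0, 0]
Step 7 ('9'): [14, 0, 0, 9]
Step 8 ('add'): [14, 0, 9]
Step 9 ('mod'): [14, 0]
Step 10 ('add'): [14]
Step 11 ('dup'): [14, 14]
Step 12 ('-6'): [14, 14, -6]
Step 13 ('push 20'): [14, 14, -6, 20]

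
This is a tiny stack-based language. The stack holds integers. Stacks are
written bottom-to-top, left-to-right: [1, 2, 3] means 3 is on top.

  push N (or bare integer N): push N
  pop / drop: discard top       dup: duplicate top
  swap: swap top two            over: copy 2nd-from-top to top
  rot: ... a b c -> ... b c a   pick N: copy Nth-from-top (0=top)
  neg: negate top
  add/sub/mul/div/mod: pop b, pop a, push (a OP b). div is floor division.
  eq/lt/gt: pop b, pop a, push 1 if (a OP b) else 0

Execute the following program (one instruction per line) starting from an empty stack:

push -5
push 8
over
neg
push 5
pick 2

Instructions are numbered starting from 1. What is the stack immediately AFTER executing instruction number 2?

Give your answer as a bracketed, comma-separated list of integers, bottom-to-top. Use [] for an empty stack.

Answer: [-5, 8]

Derivation:
Step 1 ('push -5'): [-5]
Step 2 ('push 8'): [-5, 8]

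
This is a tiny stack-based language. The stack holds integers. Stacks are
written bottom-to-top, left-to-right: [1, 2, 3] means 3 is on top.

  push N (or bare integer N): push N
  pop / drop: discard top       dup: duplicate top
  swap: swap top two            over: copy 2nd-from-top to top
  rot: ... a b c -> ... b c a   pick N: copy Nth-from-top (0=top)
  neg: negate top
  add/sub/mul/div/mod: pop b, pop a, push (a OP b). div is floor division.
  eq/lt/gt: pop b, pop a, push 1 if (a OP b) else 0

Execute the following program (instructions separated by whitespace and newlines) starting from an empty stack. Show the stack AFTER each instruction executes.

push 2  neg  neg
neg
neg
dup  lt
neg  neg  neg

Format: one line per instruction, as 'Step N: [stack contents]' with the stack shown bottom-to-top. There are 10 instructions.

Step 1: [2]
Step 2: [-2]
Step 3: [2]
Step 4: [-2]
Step 5: [2]
Step 6: [2, 2]
Step 7: [0]
Step 8: [0]
Step 9: [0]
Step 10: [0]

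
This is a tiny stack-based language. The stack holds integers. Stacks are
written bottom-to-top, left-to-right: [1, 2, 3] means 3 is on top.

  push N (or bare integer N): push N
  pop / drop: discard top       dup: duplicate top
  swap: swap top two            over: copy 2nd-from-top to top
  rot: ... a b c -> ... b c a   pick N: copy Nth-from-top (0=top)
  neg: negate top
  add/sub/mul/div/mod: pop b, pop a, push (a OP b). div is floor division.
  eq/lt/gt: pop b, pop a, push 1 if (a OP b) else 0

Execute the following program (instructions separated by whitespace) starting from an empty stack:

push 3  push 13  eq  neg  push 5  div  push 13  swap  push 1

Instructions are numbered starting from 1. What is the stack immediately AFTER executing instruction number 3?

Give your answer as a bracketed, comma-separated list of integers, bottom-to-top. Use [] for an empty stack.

Step 1 ('push 3'): [3]
Step 2 ('push 13'): [3, 13]
Step 3 ('eq'): [0]

Answer: [0]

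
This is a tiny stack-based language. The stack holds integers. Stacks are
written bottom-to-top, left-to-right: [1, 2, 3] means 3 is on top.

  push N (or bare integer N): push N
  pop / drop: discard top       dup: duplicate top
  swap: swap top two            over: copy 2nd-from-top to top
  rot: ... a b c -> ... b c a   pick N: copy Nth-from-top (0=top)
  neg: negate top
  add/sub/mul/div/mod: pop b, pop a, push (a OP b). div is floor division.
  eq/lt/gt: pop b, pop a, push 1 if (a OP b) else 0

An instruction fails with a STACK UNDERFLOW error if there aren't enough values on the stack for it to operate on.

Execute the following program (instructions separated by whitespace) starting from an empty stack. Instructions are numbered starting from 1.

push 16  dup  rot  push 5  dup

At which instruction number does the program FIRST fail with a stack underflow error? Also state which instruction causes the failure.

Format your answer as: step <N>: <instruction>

Answer: step 3: rot

Derivation:
Step 1 ('push 16'): stack = [16], depth = 1
Step 2 ('dup'): stack = [16, 16], depth = 2
Step 3 ('rot'): needs 3 value(s) but depth is 2 — STACK UNDERFLOW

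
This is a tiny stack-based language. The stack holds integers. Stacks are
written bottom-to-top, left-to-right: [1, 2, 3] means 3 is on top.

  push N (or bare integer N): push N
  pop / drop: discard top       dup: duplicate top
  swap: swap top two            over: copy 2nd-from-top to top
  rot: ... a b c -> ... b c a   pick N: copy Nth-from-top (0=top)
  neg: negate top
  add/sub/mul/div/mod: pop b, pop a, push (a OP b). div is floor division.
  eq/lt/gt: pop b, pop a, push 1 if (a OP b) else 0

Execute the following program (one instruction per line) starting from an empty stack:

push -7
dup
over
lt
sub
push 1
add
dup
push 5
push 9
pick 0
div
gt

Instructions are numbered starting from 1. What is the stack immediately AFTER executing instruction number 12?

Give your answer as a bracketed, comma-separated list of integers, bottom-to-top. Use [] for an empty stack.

Step 1 ('push -7'): [-7]
Step 2 ('dup'): [-7, -7]
Step 3 ('over'): [-7, -7, -7]
Step 4 ('lt'): [-7, 0]
Step 5 ('sub'): [-7]
Step 6 ('push 1'): [-7, 1]
Step 7 ('add'): [-6]
Step 8 ('dup'): [-6, -6]
Step 9 ('push 5'): [-6, -6, 5]
Step 10 ('push 9'): [-6, -6, 5, 9]
Step 11 ('pick 0'): [-6, -6, 5, 9, 9]
Step 12 ('div'): [-6, -6, 5, 1]

Answer: [-6, -6, 5, 1]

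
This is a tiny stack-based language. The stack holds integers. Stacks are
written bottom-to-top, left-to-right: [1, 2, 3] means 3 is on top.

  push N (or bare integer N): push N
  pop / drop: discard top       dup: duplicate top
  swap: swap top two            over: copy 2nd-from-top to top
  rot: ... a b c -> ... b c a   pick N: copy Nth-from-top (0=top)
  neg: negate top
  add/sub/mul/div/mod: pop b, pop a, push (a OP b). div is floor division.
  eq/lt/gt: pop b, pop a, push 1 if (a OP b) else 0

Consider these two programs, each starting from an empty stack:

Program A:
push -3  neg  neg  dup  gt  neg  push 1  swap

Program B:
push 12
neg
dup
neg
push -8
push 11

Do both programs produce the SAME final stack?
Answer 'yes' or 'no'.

Answer: no

Derivation:
Program A trace:
  After 'push -3': [-3]
  After 'neg': [3]
  After 'neg': [-3]
  After 'dup': [-3, -3]
  After 'gt': [0]
  After 'neg': [0]
  After 'push 1': [0, 1]
  After 'swap': [1, 0]
Program A final stack: [1, 0]

Program B trace:
  After 'push 12': [12]
  After 'neg': [-12]
  After 'dup': [-12, -12]
  After 'neg': [-12, 12]
  After 'push -8': [-12, 12, -8]
  After 'push 11': [-12, 12, -8, 11]
Program B final stack: [-12, 12, -8, 11]
Same: no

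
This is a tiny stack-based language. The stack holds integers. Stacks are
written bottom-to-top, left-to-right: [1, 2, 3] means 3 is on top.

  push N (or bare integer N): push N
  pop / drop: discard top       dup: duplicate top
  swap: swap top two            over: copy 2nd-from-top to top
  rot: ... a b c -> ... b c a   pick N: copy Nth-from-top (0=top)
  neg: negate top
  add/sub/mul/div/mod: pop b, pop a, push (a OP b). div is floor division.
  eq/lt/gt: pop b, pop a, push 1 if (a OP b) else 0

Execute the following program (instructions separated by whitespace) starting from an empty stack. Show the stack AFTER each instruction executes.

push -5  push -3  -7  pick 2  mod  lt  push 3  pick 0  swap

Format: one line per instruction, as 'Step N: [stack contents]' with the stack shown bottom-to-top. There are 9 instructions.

Step 1: [-5]
Step 2: [-5, -3]
Step 3: [-5, -3, -7]
Step 4: [-5, -3, -7, -5]
Step 5: [-5, -3, -2]
Step 6: [-5, 1]
Step 7: [-5, 1, 3]
Step 8: [-5, 1, 3, 3]
Step 9: [-5, 1, 3, 3]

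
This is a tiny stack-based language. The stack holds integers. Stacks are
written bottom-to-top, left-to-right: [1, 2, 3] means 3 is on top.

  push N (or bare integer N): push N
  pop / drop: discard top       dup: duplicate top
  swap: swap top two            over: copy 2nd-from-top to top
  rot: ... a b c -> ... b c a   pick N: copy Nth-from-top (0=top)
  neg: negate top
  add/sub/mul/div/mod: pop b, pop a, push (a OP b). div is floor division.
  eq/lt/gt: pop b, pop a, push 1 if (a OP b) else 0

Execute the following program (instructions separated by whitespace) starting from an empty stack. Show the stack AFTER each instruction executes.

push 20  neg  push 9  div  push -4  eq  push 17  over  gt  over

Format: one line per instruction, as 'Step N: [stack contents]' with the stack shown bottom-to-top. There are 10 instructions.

Step 1: [20]
Step 2: [-20]
Step 3: [-20, 9]
Step 4: [-3]
Step 5: [-3, -4]
Step 6: [0]
Step 7: [0, 17]
Step 8: [0, 17, 0]
Step 9: [0, 1]
Step 10: [0, 1, 0]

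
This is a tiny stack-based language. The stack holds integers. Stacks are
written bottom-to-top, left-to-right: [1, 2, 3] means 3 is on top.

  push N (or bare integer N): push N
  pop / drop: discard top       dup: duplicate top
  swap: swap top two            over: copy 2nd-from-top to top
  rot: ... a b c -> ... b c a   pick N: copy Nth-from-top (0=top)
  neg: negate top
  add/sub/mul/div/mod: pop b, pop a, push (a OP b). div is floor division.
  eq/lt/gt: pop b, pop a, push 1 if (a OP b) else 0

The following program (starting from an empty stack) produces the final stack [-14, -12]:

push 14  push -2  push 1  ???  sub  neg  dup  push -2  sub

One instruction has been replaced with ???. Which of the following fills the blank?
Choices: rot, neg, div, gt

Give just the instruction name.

Stack before ???: [14, -2, 1]
Stack after ???:  [14, 0]
Checking each choice:
  rot: produces [-2, 13, 15]
  neg: produces [14, 1, 3]
  div: produces [-16, -14]
  gt: MATCH


Answer: gt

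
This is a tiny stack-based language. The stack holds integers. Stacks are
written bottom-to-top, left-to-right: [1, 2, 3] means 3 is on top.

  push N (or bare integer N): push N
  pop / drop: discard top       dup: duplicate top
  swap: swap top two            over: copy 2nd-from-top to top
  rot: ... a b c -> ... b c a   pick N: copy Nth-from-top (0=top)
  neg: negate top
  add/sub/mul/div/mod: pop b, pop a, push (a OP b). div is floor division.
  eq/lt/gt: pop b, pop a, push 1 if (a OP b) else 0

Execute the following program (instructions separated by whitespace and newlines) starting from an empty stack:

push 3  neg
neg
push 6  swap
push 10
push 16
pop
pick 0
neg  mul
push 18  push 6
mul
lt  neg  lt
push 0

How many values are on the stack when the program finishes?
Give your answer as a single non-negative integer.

Answer: 3

Derivation:
After 'push 3': stack = [3] (depth 1)
After 'neg': stack = [-3] (depth 1)
After 'neg': stack = [3] (depth 1)
After 'push 6': stack = [3, 6] (depth 2)
After 'swap': stack = [6, 3] (depth 2)
After 'push 10': stack = [6, 3, 10] (depth 3)
After 'push 16': stack = [6, 3, 10, 16] (depth 4)
After 'pop': stack = [6, 3, 10] (depth 3)
After 'pick 0': stack = [6, 3, 10, 10] (depth 4)
After 'neg': stack = [6, 3, 10, -10] (depth 4)
After 'mul': stack = [6, 3, -100] (depth 3)
After 'push 18': stack = [6, 3, -100, 18] (depth 4)
After 'push 6': stack = [6, 3, -100, 18, 6] (depth 5)
After 'mul': stack = [6, 3, -100, 108] (depth 4)
After 'lt': stack = [6, 3, 1] (depth 3)
After 'neg': stack = [6, 3, -1] (depth 3)
After 'lt': stack = [6, 0] (depth 2)
After 'push 0': stack = [6, 0, 0] (depth 3)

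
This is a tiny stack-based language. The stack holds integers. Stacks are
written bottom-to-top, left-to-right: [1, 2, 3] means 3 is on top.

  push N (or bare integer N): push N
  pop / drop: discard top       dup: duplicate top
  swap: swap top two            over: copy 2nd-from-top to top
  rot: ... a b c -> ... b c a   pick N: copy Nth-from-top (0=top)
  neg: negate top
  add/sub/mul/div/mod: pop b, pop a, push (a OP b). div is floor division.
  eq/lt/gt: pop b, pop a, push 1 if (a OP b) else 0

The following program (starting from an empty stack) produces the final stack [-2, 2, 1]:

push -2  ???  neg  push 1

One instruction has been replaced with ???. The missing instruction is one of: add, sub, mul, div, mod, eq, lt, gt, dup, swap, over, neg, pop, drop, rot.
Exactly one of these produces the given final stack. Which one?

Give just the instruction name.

Stack before ???: [-2]
Stack after ???:  [-2, -2]
The instruction that transforms [-2] -> [-2, -2] is: dup

Answer: dup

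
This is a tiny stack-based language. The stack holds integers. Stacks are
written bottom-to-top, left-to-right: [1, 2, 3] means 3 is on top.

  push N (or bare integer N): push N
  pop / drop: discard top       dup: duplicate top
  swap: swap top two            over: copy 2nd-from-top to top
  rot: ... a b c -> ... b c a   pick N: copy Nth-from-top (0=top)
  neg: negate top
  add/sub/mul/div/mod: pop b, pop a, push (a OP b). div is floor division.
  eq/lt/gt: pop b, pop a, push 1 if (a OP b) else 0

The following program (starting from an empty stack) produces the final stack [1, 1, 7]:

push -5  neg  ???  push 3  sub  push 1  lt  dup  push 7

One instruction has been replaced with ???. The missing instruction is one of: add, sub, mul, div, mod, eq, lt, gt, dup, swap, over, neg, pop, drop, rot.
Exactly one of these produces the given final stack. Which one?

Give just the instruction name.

Stack before ???: [5]
Stack after ???:  [-5]
The instruction that transforms [5] -> [-5] is: neg

Answer: neg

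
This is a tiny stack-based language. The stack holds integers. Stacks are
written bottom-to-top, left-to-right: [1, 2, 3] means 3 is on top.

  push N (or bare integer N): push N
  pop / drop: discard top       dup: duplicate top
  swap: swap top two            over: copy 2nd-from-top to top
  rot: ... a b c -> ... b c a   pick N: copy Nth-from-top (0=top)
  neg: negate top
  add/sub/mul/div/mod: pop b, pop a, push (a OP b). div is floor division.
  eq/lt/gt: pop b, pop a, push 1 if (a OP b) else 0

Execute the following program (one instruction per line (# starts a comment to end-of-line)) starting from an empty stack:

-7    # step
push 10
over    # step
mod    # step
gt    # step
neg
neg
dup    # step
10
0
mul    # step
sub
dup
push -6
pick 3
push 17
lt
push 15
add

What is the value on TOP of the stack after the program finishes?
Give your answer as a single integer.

Answer: 16

Derivation:
After 'push -7': [-7]
After 'push 10': [-7, 10]
After 'over': [-7, 10, -7]
After 'mod': [-7, -4]
After 'gt': [0]
After 'neg': [0]
After 'neg': [0]
After 'dup': [0, 0]
After 'push 10': [0, 0, 10]
After 'push 0': [0, 0, 10, 0]
After 'mul': [0, 0, 0]
After 'sub': [0, 0]
After 'dup': [0, 0, 0]
After 'push -6': [0, 0, 0, -6]
After 'pick 3': [0, 0, 0, -6, 0]
After 'push 17': [0, 0, 0, -6, 0, 17]
After 'lt': [0, 0, 0, -6, 1]
After 'push 15': [0, 0, 0, -6, 1, 15]
After 'add': [0, 0, 0, -6, 16]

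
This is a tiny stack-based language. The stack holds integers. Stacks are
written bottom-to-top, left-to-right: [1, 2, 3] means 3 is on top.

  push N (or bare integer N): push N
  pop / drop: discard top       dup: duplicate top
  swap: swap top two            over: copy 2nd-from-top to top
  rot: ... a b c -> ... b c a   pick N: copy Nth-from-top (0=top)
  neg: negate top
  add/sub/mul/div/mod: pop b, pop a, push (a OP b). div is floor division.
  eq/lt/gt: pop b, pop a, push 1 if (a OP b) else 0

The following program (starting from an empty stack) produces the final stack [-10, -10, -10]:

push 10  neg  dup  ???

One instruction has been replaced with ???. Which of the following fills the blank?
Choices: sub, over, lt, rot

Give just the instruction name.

Answer: over

Derivation:
Stack before ???: [-10, -10]
Stack after ???:  [-10, -10, -10]
Checking each choice:
  sub: produces [0]
  over: MATCH
  lt: produces [0]
  rot: stack underflow (need 3, have 2)


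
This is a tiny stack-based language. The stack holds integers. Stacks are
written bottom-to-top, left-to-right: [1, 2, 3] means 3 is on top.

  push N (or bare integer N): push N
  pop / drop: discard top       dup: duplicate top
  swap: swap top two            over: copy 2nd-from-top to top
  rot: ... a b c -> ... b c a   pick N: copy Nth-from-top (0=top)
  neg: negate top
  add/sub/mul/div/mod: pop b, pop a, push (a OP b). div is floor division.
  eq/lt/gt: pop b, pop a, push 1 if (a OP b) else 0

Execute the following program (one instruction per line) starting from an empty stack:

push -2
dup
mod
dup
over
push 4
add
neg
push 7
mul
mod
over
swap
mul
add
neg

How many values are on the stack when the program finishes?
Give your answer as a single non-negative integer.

After 'push -2': stack = [-2] (depth 1)
After 'dup': stack = [-2, -2] (depth 2)
After 'mod': stack = [0] (depth 1)
After 'dup': stack = [0, 0] (depth 2)
After 'over': stack = [0, 0, 0] (depth 3)
After 'push 4': stack = [0, 0, 0, 4] (depth 4)
After 'add': stack = [0, 0, 4] (depth 3)
After 'neg': stack = [0, 0, -4] (depth 3)
After 'push 7': stack = [0, 0, -4, 7] (depth 4)
After 'mul': stack = [0, 0, -28] (depth 3)
After 'mod': stack = [0, 0] (depth 2)
After 'over': stack = [0, 0, 0] (depth 3)
After 'swap': stack = [0, 0, 0] (depth 3)
After 'mul': stack = [0, 0] (depth 2)
After 'add': stack = [0] (depth 1)
After 'neg': stack = [0] (depth 1)

Answer: 1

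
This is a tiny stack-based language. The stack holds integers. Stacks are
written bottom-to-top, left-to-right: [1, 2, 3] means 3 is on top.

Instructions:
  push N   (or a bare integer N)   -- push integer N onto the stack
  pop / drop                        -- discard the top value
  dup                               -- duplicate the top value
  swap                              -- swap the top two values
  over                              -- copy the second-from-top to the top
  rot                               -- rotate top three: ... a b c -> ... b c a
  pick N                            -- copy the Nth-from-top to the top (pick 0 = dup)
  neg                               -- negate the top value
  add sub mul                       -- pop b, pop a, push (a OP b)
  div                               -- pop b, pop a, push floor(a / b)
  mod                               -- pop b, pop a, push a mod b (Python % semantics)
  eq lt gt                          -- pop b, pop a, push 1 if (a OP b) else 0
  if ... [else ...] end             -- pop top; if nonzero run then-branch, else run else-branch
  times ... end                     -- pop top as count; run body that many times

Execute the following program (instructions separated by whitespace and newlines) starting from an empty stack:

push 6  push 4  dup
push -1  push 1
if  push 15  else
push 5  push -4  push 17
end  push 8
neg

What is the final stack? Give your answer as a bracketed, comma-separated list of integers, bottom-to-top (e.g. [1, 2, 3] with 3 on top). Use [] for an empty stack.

Answer: [6, 4, 4, -1, 15, -8]

Derivation:
After 'push 6': [6]
After 'push 4': [6, 4]
After 'dup': [6, 4, 4]
After 'push -1': [6, 4, 4, -1]
After 'push 1': [6, 4, 4, -1, 1]
After 'if': [6, 4, 4, -1]
After 'push 15': [6, 4, 4, -1, 15]
After 'push 8': [6, 4, 4, -1, 15, 8]
After 'neg': [6, 4, 4, -1, 15, -8]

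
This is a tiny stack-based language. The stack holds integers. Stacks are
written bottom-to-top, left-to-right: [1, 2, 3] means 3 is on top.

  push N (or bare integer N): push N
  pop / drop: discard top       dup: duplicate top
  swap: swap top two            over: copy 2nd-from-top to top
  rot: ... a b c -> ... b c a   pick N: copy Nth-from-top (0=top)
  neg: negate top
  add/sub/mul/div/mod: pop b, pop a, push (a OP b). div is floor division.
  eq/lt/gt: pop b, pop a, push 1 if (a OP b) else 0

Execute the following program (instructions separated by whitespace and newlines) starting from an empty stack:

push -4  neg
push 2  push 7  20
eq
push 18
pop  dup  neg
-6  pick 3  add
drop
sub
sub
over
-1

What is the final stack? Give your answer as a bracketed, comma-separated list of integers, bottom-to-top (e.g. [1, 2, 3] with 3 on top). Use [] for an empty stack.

Answer: [4, 2, 4, -1]

Derivation:
After 'push -4': [-4]
After 'neg': [4]
After 'push 2': [4, 2]
After 'push 7': [4, 2, 7]
After 'push 20': [4, 2, 7, 20]
After 'eq': [4, 2, 0]
After 'push 18': [4, 2, 0, 18]
After 'pop': [4, 2, 0]
After 'dup': [4, 2, 0, 0]
After 'neg': [4, 2, 0, 0]
After 'push -6': [4, 2, 0, 0, -6]
After 'pick 3': [4, 2, 0, 0, -6, 2]
After 'add': [4, 2, 0, 0, -4]
After 'drop': [4, 2, 0, 0]
After 'sub': [4, 2, 0]
After 'sub': [4, 2]
After 'over': [4, 2, 4]
After 'push -1': [4, 2, 4, -1]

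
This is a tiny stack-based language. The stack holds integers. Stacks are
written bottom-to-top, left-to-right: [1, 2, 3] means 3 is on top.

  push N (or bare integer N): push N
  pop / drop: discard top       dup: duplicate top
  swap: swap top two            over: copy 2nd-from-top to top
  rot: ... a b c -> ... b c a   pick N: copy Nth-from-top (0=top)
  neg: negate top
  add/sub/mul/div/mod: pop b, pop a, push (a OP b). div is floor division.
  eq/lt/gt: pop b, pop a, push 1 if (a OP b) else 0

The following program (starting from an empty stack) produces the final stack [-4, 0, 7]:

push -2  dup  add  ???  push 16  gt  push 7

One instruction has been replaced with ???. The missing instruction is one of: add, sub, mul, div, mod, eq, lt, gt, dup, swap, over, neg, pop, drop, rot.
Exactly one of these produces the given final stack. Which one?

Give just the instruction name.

Stack before ???: [-4]
Stack after ???:  [-4, -4]
The instruction that transforms [-4] -> [-4, -4] is: dup

Answer: dup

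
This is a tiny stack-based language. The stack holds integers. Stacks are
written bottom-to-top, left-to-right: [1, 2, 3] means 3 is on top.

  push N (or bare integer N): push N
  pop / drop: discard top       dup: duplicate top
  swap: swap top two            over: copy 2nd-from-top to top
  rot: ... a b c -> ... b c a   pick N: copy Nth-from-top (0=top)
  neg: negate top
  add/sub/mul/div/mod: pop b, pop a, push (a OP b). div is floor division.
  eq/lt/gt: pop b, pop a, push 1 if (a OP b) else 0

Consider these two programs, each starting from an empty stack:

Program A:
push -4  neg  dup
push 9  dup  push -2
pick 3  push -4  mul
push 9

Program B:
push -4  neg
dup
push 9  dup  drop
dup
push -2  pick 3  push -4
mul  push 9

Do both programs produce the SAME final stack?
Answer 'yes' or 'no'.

Answer: yes

Derivation:
Program A trace:
  After 'push -4': [-4]
  After 'neg': [4]
  After 'dup': [4, 4]
  After 'push 9': [4, 4, 9]
  After 'dup': [4, 4, 9, 9]
  After 'push -2': [4, 4, 9, 9, -2]
  After 'pick 3': [4, 4, 9, 9, -2, 4]
  After 'push -4': [4, 4, 9, 9, -2, 4, -4]
  After 'mul': [4, 4, 9, 9, -2, -16]
  After 'push 9': [4, 4, 9, 9, -2, -16, 9]
Program A final stack: [4, 4, 9, 9, -2, -16, 9]

Program B trace:
  After 'push -4': [-4]
  After 'neg': [4]
  After 'dup': [4, 4]
  After 'push 9': [4, 4, 9]
  After 'dup': [4, 4, 9, 9]
  After 'drop': [4, 4, 9]
  After 'dup': [4, 4, 9, 9]
  After 'push -2': [4, 4, 9, 9, -2]
  After 'pick 3': [4, 4, 9, 9, -2, 4]
  After 'push -4': [4, 4, 9, 9, -2, 4, -4]
  After 'mul': [4, 4, 9, 9, -2, -16]
  After 'push 9': [4, 4, 9, 9, -2, -16, 9]
Program B final stack: [4, 4, 9, 9, -2, -16, 9]
Same: yes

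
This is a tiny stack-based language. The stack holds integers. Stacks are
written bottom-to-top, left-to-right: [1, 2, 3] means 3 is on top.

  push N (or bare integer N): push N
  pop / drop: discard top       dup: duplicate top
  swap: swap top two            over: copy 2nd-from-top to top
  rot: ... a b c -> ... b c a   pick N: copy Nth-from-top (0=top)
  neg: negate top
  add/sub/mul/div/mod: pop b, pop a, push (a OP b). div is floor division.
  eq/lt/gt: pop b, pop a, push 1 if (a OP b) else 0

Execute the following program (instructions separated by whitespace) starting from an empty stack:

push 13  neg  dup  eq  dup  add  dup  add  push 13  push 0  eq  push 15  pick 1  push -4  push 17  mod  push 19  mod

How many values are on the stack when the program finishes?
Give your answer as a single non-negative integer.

Answer: 5

Derivation:
After 'push 13': stack = [13] (depth 1)
After 'neg': stack = [-13] (depth 1)
After 'dup': stack = [-13, -13] (depth 2)
After 'eq': stack = [1] (depth 1)
After 'dup': stack = [1, 1] (depth 2)
After 'add': stack = [2] (depth 1)
After 'dup': stack = [2, 2] (depth 2)
After 'add': stack = [4] (depth 1)
After 'push 13': stack = [4, 13] (depth 2)
After 'push 0': stack = [4, 13, 0] (depth 3)
After 'eq': stack = [4, 0] (depth 2)
After 'push 15': stack = [4, 0, 15] (depth 3)
After 'pick 1': stack = [4, 0, 15, 0] (depth 4)
After 'push -4': stack = [4, 0, 15, 0, -4] (depth 5)
After 'push 17': stack = [4, 0, 15, 0, -4, 17] (depth 6)
After 'mod': stack = [4, 0, 15, 0, 13] (depth 5)
After 'push 19': stack = [4, 0, 15, 0, 13, 19] (depth 6)
After 'mod': stack = [4, 0, 15, 0, 13] (depth 5)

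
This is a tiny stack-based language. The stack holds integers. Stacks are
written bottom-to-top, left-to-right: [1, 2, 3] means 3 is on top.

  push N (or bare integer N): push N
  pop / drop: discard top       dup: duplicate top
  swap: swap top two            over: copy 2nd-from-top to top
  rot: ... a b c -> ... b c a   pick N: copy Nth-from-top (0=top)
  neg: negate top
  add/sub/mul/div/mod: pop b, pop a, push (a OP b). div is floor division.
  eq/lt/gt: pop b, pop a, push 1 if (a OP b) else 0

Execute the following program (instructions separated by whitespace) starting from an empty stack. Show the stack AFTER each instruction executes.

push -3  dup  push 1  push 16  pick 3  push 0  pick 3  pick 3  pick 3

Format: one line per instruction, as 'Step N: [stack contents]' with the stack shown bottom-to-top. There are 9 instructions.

Step 1: [-3]
Step 2: [-3, -3]
Step 3: [-3, -3, 1]
Step 4: [-3, -3, 1, 16]
Step 5: [-3, -3, 1, 16, -3]
Step 6: [-3, -3, 1, 16, -3, 0]
Step 7: [-3, -3, 1, 16, -3, 0, 1]
Step 8: [-3, -3, 1, 16, -3, 0, 1, 16]
Step 9: [-3, -3, 1, 16, -3, 0, 1, 16, -3]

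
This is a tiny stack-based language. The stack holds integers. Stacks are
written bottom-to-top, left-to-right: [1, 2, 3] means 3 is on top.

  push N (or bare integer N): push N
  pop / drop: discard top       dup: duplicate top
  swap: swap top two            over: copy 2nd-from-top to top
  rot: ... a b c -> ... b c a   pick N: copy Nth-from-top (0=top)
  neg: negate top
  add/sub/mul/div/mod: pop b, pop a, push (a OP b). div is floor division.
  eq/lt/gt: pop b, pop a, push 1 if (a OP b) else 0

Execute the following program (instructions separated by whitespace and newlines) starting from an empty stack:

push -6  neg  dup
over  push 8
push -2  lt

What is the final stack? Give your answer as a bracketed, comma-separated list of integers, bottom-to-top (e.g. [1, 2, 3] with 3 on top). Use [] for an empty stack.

After 'push -6': [-6]
After 'neg': [6]
After 'dup': [6, 6]
After 'over': [6, 6, 6]
After 'push 8': [6, 6, 6, 8]
After 'push -2': [6, 6, 6, 8, -2]
After 'lt': [6, 6, 6, 0]

Answer: [6, 6, 6, 0]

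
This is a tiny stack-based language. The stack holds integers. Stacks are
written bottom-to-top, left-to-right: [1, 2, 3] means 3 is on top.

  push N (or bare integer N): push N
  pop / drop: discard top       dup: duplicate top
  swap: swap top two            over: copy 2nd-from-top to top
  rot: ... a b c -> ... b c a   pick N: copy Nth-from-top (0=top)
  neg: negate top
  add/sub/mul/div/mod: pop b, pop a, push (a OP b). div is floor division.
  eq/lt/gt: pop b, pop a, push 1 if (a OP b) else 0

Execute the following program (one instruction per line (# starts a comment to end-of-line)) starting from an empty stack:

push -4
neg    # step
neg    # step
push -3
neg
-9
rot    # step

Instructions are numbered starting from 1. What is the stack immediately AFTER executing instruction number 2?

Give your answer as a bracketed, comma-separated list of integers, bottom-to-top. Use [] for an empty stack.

Answer: [4]

Derivation:
Step 1 ('push -4'): [-4]
Step 2 ('neg'): [4]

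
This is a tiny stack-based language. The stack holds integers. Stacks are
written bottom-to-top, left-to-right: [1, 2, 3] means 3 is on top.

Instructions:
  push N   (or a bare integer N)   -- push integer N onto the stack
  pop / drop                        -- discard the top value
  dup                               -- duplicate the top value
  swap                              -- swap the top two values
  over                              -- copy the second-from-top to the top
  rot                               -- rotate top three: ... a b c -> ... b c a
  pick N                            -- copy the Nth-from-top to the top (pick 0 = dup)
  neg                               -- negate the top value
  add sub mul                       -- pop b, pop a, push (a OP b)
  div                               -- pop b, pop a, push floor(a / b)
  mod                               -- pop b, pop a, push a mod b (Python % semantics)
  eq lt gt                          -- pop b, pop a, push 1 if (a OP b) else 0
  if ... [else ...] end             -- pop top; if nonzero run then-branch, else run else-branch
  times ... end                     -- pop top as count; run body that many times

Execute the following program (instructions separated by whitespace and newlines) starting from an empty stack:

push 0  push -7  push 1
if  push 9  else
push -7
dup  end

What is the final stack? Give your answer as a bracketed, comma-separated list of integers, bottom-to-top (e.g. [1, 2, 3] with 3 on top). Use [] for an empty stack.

Answer: [0, -7, 9]

Derivation:
After 'push 0': [0]
After 'push -7': [0, -7]
After 'push 1': [0, -7, 1]
After 'if': [0, -7]
After 'push 9': [0, -7, 9]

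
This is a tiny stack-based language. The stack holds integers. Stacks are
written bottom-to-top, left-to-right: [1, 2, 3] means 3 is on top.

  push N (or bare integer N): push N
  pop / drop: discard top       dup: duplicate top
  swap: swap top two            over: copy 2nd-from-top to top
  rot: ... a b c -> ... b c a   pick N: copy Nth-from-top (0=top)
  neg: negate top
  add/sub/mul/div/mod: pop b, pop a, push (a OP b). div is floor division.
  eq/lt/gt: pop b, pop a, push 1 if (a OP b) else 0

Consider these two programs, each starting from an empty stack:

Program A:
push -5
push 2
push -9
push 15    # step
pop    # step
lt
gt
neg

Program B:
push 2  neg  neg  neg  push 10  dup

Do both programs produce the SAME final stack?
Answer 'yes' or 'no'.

Program A trace:
  After 'push -5': [-5]
  After 'push 2': [-5, 2]
  After 'push -9': [-5, 2, -9]
  After 'push 15': [-5, 2, -9, 15]
  After 'pop': [-5, 2, -9]
  After 'lt': [-5, 0]
  After 'gt': [0]
  After 'neg': [0]
Program A final stack: [0]

Program B trace:
  After 'push 2': [2]
  After 'neg': [-2]
  After 'neg': [2]
  After 'neg': [-2]
  After 'push 10': [-2, 10]
  After 'dup': [-2, 10, 10]
Program B final stack: [-2, 10, 10]
Same: no

Answer: no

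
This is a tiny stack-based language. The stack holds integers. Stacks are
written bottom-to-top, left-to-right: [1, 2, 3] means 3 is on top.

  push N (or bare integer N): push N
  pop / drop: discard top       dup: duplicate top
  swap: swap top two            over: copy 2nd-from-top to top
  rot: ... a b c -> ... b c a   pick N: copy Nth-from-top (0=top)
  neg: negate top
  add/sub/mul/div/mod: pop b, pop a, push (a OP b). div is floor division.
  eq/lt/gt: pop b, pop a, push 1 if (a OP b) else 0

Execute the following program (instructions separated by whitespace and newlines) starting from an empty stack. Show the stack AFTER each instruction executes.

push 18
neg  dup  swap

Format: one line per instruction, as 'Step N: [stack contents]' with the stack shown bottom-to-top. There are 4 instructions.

Step 1: [18]
Step 2: [-18]
Step 3: [-18, -18]
Step 4: [-18, -18]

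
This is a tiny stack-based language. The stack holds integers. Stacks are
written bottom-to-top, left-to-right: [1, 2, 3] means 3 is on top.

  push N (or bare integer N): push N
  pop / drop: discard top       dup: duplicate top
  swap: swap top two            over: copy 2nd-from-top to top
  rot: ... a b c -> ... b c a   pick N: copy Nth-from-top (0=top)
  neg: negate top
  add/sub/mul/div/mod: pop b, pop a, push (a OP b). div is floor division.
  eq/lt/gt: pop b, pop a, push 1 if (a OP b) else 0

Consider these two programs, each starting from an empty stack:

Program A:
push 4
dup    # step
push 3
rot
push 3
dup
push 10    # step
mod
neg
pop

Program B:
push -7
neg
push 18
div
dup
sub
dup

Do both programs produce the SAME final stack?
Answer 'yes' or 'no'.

Program A trace:
  After 'push 4': [4]
  After 'dup': [4, 4]
  After 'push 3': [4, 4, 3]
  After 'rot': [4, 3, 4]
  After 'push 3': [4, 3, 4, 3]
  After 'dup': [4, 3, 4, 3, 3]
  After 'push 10': [4, 3, 4, 3, 3, 10]
  After 'mod': [4, 3, 4, 3, 3]
  After 'neg': [4, 3, 4, 3, -3]
  After 'pop': [4, 3, 4, 3]
Program A final stack: [4, 3, 4, 3]

Program B trace:
  After 'push -7': [-7]
  After 'neg': [7]
  After 'push 18': [7, 18]
  After 'div': [0]
  After 'dup': [0, 0]
  After 'sub': [0]
  After 'dup': [0, 0]
Program B final stack: [0, 0]
Same: no

Answer: no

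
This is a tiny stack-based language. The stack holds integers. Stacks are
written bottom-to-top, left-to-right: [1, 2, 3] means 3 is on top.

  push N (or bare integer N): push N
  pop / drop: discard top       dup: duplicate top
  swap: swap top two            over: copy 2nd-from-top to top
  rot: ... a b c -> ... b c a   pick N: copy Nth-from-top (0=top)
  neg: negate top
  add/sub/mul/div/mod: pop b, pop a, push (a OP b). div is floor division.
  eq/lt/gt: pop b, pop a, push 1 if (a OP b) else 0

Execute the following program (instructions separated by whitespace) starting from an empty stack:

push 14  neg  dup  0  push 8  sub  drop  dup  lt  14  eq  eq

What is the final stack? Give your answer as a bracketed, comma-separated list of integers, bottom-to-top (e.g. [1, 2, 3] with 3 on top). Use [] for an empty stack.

Answer: [0]

Derivation:
After 'push 14': [14]
After 'neg': [-14]
After 'dup': [-14, -14]
After 'push 0': [-14, -14, 0]
After 'push 8': [-14, -14, 0, 8]
After 'sub': [-14, -14, -8]
After 'drop': [-14, -14]
After 'dup': [-14, -14, -14]
After 'lt': [-14, 0]
After 'push 14': [-14, 0, 14]
After 'eq': [-14, 0]
After 'eq': [0]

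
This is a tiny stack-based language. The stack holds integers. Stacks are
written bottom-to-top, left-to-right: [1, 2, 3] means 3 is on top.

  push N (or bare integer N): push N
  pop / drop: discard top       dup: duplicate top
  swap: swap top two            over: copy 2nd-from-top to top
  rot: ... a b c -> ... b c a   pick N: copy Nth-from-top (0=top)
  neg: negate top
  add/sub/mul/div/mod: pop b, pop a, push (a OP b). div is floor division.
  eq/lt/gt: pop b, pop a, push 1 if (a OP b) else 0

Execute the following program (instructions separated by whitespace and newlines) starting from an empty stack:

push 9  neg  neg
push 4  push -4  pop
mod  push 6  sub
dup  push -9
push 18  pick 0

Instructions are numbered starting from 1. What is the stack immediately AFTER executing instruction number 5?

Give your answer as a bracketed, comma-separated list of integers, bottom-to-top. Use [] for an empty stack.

Answer: [9, 4, -4]

Derivation:
Step 1 ('push 9'): [9]
Step 2 ('neg'): [-9]
Step 3 ('neg'): [9]
Step 4 ('push 4'): [9, 4]
Step 5 ('push -4'): [9, 4, -4]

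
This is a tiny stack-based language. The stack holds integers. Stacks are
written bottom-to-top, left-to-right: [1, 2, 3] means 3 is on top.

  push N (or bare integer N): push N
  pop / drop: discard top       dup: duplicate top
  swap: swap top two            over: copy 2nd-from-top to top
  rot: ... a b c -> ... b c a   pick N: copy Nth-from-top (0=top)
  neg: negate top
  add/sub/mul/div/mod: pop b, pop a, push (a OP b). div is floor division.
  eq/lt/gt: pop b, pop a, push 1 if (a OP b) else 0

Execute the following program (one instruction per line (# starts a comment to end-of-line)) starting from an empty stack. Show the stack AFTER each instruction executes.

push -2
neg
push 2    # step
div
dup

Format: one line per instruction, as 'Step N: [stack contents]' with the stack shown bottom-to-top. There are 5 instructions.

Step 1: [-2]
Step 2: [2]
Step 3: [2, 2]
Step 4: [1]
Step 5: [1, 1]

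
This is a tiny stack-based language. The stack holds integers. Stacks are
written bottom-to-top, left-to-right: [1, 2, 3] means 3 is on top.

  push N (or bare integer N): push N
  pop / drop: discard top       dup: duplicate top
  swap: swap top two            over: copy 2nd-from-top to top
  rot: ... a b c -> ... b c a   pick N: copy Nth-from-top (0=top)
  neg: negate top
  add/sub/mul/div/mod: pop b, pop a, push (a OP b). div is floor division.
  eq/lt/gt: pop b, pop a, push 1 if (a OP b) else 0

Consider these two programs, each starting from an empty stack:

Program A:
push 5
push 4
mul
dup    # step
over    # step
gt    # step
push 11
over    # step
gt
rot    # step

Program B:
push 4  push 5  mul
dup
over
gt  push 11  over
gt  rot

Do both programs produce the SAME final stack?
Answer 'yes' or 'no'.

Program A trace:
  After 'push 5': [5]
  After 'push 4': [5, 4]
  After 'mul': [20]
  After 'dup': [20, 20]
  After 'over': [20, 20, 20]
  After 'gt': [20, 0]
  After 'push 11': [20, 0, 11]
  After 'over': [20, 0, 11, 0]
  After 'gt': [20, 0, 1]
  After 'rot': [0, 1, 20]
Program A final stack: [0, 1, 20]

Program B trace:
  After 'push 4': [4]
  After 'push 5': [4, 5]
  After 'mul': [20]
  After 'dup': [20, 20]
  After 'over': [20, 20, 20]
  After 'gt': [20, 0]
  After 'push 11': [20, 0, 11]
  After 'over': [20, 0, 11, 0]
  After 'gt': [20, 0, 1]
  After 'rot': [0, 1, 20]
Program B final stack: [0, 1, 20]
Same: yes

Answer: yes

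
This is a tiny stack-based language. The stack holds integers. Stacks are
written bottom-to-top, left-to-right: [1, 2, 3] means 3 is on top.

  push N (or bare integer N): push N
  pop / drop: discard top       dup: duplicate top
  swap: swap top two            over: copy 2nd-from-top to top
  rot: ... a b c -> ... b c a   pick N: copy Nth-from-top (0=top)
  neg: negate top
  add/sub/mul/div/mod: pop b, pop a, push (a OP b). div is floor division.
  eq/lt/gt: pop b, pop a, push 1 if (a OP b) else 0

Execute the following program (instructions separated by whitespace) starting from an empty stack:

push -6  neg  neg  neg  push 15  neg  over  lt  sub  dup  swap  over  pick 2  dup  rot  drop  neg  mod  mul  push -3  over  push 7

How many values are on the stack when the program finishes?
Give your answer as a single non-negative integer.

After 'push -6': stack = [-6] (depth 1)
After 'neg': stack = [6] (depth 1)
After 'neg': stack = [-6] (depth 1)
After 'neg': stack = [6] (depth 1)
After 'push 15': stack = [6, 15] (depth 2)
After 'neg': stack = [6, -15] (depth 2)
After 'over': stack = [6, -15, 6] (depth 3)
After 'lt': stack = [6, 1] (depth 2)
After 'sub': stack = [5] (depth 1)
After 'dup': stack = [5, 5] (depth 2)
  ...
After 'pick 2': stack = [5, 5, 5, 5] (depth 4)
After 'dup': stack = [5, 5, 5, 5, 5] (depth 5)
After 'rot': stack = [5, 5, 5, 5, 5] (depth 5)
After 'drop': stack = [5, 5, 5, 5] (depth 4)
After 'neg': stack = [5, 5, 5, -5] (depth 4)
After 'mod': stack = [5, 5, 0] (depth 3)
After 'mul': stack = [5, 0] (depth 2)
After 'push -3': stack = [5, 0, -3] (depth 3)
After 'over': stack = [5, 0, -3, 0] (depth 4)
After 'push 7': stack = [5, 0, -3, 0, 7] (depth 5)

Answer: 5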